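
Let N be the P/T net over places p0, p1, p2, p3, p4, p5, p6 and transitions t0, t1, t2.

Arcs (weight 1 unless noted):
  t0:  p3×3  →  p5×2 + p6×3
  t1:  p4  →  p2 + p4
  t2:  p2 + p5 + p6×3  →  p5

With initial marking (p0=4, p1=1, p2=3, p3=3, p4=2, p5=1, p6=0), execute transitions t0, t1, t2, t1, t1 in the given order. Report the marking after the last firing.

(p0=4, p1=1, p2=5, p3=0, p4=2, p5=3, p6=0)

step 1: fire t0:  (p0=4, p1=1, p2=3, p3=3, p4=2, p5=1, p6=0) → (p0=4, p1=1, p2=3, p3=0, p4=2, p5=3, p6=3)
step 2: fire t1:  (p0=4, p1=1, p2=3, p3=0, p4=2, p5=3, p6=3) → (p0=4, p1=1, p2=4, p3=0, p4=2, p5=3, p6=3)
step 3: fire t2:  (p0=4, p1=1, p2=4, p3=0, p4=2, p5=3, p6=3) → (p0=4, p1=1, p2=3, p3=0, p4=2, p5=3, p6=0)
step 4: fire t1:  (p0=4, p1=1, p2=3, p3=0, p4=2, p5=3, p6=0) → (p0=4, p1=1, p2=4, p3=0, p4=2, p5=3, p6=0)
step 5: fire t1:  (p0=4, p1=1, p2=4, p3=0, p4=2, p5=3, p6=0) → (p0=4, p1=1, p2=5, p3=0, p4=2, p5=3, p6=0)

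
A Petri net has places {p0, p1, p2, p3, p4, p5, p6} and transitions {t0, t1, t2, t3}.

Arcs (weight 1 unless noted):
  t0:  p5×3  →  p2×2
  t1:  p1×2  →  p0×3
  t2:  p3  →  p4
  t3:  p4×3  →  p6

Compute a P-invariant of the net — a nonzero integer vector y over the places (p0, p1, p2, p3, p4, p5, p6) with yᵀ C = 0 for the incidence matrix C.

y = (p0:2, p1:3, p2:0, p3:0, p4:0, p5:0, p6:0)

Incidence matrix C (rows=places, cols=transitions):
       t0   t1   t2   t3
   p0   0    3    0    0
   p1   0   -2    0    0
   p2   2    0    0    0
   p3   0    0   -1    0
   p4   0    0    1   -3
   p5  -3    0    0    0
   p6   0    0    0    1

Candidate y = [2, 3, 0, 0, 0, 0, 0]; check y·C column-wise:
  col t0: 2·0 + 3·0 + 0·2 + 0·-3 = 0
  col t1: 2·3 + 3·-2 = 0
  col t2: 2·0 + 3·0 + 0·-1 + 0·1 = 0
  col t3: 2·0 + 3·0 + 0·-3 + 0·1 = 0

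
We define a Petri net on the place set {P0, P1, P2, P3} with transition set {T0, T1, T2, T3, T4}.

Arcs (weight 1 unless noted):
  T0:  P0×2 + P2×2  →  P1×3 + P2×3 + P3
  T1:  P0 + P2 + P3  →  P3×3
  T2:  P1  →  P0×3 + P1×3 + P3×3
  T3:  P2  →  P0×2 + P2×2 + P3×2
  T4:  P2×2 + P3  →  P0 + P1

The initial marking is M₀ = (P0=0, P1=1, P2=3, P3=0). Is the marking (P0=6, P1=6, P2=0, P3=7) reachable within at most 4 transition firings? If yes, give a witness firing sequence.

YES — reachable via ⟨T2, T1, T2, T4⟩ (4 firings)

step 1: fire T2:  (P0=0, P1=1, P2=3, P3=0) → (P0=3, P1=3, P2=3, P3=3)
step 2: fire T1:  (P0=3, P1=3, P2=3, P3=3) → (P0=2, P1=3, P2=2, P3=5)
step 3: fire T2:  (P0=2, P1=3, P2=2, P3=5) → (P0=5, P1=5, P2=2, P3=8)
step 4: fire T4:  (P0=5, P1=5, P2=2, P3=8) → (P0=6, P1=6, P2=0, P3=7)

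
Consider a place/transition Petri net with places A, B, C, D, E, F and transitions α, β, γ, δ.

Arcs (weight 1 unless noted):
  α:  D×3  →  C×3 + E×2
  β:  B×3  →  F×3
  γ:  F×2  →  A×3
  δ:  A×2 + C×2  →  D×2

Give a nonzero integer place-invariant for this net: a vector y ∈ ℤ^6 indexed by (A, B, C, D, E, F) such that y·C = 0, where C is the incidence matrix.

y = (A:0, B:0, C:1, D:1, E:0, F:0)

Incidence matrix C (rows=places, cols=transitions):
        α    β    γ    δ
    A   0    0    3   -2
    B   0   -3    0    0
    C   3    0    0   -2
    D  -3    0    0    2
    E   2    0    0    0
    F   0    3   -2    0

Candidate y = [0, 0, 1, 1, 0, 0]; check y·C column-wise:
  col α: 1·3 + 1·-3 + 0·2 = 0
  col β: 0·-3 + 1·0 + 1·0 + 0·3 = 0
  col γ: 0·3 + 1·0 + 1·0 + 0·-2 = 0
  col δ: 0·-2 + 1·-2 + 1·2 = 0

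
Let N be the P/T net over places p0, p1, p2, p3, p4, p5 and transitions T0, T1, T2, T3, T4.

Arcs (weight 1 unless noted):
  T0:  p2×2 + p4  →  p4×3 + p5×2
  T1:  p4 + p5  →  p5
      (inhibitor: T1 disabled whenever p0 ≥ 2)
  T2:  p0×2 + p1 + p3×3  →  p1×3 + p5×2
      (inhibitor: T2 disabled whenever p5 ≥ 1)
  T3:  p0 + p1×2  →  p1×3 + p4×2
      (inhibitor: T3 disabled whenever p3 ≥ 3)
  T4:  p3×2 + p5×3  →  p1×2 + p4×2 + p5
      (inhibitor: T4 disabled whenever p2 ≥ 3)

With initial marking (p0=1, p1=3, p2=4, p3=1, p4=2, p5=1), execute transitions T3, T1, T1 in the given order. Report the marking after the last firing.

step 1: fire T3:  (p0=1, p1=3, p2=4, p3=1, p4=2, p5=1) → (p0=0, p1=4, p2=4, p3=1, p4=4, p5=1)
step 2: fire T1:  (p0=0, p1=4, p2=4, p3=1, p4=4, p5=1) → (p0=0, p1=4, p2=4, p3=1, p4=3, p5=1)
step 3: fire T1:  (p0=0, p1=4, p2=4, p3=1, p4=3, p5=1) → (p0=0, p1=4, p2=4, p3=1, p4=2, p5=1)

(p0=0, p1=4, p2=4, p3=1, p4=2, p5=1)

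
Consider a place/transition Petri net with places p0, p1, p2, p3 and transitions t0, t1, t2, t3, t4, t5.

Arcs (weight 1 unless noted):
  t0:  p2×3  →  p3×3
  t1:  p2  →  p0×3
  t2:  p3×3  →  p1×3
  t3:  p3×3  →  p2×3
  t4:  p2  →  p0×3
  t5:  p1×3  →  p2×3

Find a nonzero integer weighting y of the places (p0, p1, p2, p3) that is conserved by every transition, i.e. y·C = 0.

Incidence matrix C (rows=places, cols=transitions):
       t0   t1   t2   t3   t4   t5
   p0   0    3    0    0    3    0
   p1   0    0    3    0    0   -3
   p2  -3   -1    0    3   -1    3
   p3   3    0   -3   -3    0    0

Candidate y = [1, 3, 3, 3]; check y·C column-wise:
  col t0: 1·0 + 3·0 + 3·-3 + 3·3 = 0
  col t1: 1·3 + 3·0 + 3·-1 + 3·0 = 0
  col t2: 1·0 + 3·3 + 3·0 + 3·-3 = 0
  col t3: 1·0 + 3·0 + 3·3 + 3·-3 = 0
  col t4: 1·3 + 3·0 + 3·-1 + 3·0 = 0
  col t5: 1·0 + 3·-3 + 3·3 + 3·0 = 0

y = (p0:1, p1:3, p2:3, p3:3)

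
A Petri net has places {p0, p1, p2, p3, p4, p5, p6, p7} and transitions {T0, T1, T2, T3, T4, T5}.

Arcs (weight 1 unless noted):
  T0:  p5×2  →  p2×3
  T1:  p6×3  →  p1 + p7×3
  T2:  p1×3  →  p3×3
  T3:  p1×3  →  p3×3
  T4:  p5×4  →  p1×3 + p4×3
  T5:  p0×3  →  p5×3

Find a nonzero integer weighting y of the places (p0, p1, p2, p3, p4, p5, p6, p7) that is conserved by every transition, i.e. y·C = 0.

Incidence matrix C (rows=places, cols=transitions):
       T0   T1   T2   T3   T4   T5
   p0   0    0    0    0    0   -3
   p1   0    1   -3   -3    3    0
   p2   3    0    0    0    0    0
   p3   0    0    3    3    0    0
   p4   0    0    0    0    3    0
   p5  -2    0    0    0   -4    3
   p6   0   -3    0    0    0    0
   p7   0    3    0    0    0    0

Candidate y = [3, 0, 2, 0, 4, 3, 0, 0]; check y·C column-wise:
  col T0: 3·0 + 2·3 + 4·0 + 3·-2 = 0
  col T1: 3·0 + 0·1 + 2·0 + 4·0 + 3·0 + 0·-3 + 0·3 = 0
  col T2: 3·0 + 0·-3 + 2·0 + 0·3 + 4·0 + 3·0 = 0
  col T3: 3·0 + 0·-3 + 2·0 + 0·3 + 4·0 + 3·0 = 0
  col T4: 3·0 + 0·3 + 2·0 + 4·3 + 3·-4 = 0
  col T5: 3·-3 + 2·0 + 4·0 + 3·3 = 0

y = (p0:3, p1:0, p2:2, p3:0, p4:4, p5:3, p6:0, p7:0)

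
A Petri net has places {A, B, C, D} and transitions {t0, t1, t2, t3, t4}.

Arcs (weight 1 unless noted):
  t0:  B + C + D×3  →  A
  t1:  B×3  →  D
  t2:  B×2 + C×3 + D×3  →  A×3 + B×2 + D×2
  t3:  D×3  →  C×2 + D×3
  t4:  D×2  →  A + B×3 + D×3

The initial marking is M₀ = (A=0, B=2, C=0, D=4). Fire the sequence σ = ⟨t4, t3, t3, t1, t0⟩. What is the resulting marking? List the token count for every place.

(A=2, B=1, C=3, D=3)

step 1: fire t4:  (A=0, B=2, C=0, D=4) → (A=1, B=5, C=0, D=5)
step 2: fire t3:  (A=1, B=5, C=0, D=5) → (A=1, B=5, C=2, D=5)
step 3: fire t3:  (A=1, B=5, C=2, D=5) → (A=1, B=5, C=4, D=5)
step 4: fire t1:  (A=1, B=5, C=4, D=5) → (A=1, B=2, C=4, D=6)
step 5: fire t0:  (A=1, B=2, C=4, D=6) → (A=2, B=1, C=3, D=3)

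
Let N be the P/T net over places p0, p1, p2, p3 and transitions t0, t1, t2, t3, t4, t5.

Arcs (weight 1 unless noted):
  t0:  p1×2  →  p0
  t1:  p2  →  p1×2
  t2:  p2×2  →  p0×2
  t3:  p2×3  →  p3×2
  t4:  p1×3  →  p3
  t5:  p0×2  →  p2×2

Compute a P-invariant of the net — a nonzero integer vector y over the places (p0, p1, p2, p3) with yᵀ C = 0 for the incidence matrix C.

Incidence matrix C (rows=places, cols=transitions):
       t0   t1   t2   t3   t4   t5
   p0   1    0    2    0    0   -2
   p1  -2    2    0    0   -3    0
   p2   0   -1   -2   -3    0    2
   p3   0    0    0    2    1    0

Candidate y = [2, 1, 2, 3]; check y·C column-wise:
  col t0: 2·1 + 1·-2 + 2·0 + 3·0 = 0
  col t1: 2·0 + 1·2 + 2·-1 + 3·0 = 0
  col t2: 2·2 + 1·0 + 2·-2 + 3·0 = 0
  col t3: 2·0 + 1·0 + 2·-3 + 3·2 = 0
  col t4: 2·0 + 1·-3 + 2·0 + 3·1 = 0
  col t5: 2·-2 + 1·0 + 2·2 + 3·0 = 0

y = (p0:2, p1:1, p2:2, p3:3)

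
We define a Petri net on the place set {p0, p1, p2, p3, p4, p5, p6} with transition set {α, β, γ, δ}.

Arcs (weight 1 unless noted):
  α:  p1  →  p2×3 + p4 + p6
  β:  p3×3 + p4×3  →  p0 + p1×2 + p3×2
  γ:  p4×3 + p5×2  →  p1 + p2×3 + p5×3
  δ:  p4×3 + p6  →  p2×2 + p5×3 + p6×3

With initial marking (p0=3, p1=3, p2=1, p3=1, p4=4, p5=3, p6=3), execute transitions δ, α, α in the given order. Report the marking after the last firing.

(p0=3, p1=1, p2=9, p3=1, p4=3, p5=6, p6=7)

step 1: fire δ:  (p0=3, p1=3, p2=1, p3=1, p4=4, p5=3, p6=3) → (p0=3, p1=3, p2=3, p3=1, p4=1, p5=6, p6=5)
step 2: fire α:  (p0=3, p1=3, p2=3, p3=1, p4=1, p5=6, p6=5) → (p0=3, p1=2, p2=6, p3=1, p4=2, p5=6, p6=6)
step 3: fire α:  (p0=3, p1=2, p2=6, p3=1, p4=2, p5=6, p6=6) → (p0=3, p1=1, p2=9, p3=1, p4=3, p5=6, p6=7)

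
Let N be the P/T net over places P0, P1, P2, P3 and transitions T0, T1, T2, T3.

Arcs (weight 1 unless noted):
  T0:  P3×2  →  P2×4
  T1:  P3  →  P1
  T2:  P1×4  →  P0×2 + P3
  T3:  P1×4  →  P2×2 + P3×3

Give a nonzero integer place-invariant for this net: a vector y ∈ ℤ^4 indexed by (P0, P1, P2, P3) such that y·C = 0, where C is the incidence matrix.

Incidence matrix C (rows=places, cols=transitions):
       T0   T1   T2   T3
   P0   0    0    2    0
   P1   0    1   -4   -4
   P2   4    0    0    2
   P3  -2   -1    1    3

Candidate y = [3, 2, 1, 2]; check y·C column-wise:
  col T0: 3·0 + 2·0 + 1·4 + 2·-2 = 0
  col T1: 3·0 + 2·1 + 1·0 + 2·-1 = 0
  col T2: 3·2 + 2·-4 + 1·0 + 2·1 = 0
  col T3: 3·0 + 2·-4 + 1·2 + 2·3 = 0

y = (P0:3, P1:2, P2:1, P3:2)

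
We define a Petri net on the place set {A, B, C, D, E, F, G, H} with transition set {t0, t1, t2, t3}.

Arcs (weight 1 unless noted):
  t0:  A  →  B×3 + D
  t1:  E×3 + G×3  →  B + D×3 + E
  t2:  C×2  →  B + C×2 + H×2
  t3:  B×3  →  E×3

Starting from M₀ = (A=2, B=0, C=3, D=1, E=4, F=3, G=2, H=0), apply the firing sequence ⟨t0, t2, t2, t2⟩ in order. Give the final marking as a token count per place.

step 1: fire t0:  (A=2, B=0, C=3, D=1, E=4, F=3, G=2, H=0) → (A=1, B=3, C=3, D=2, E=4, F=3, G=2, H=0)
step 2: fire t2:  (A=1, B=3, C=3, D=2, E=4, F=3, G=2, H=0) → (A=1, B=4, C=3, D=2, E=4, F=3, G=2, H=2)
step 3: fire t2:  (A=1, B=4, C=3, D=2, E=4, F=3, G=2, H=2) → (A=1, B=5, C=3, D=2, E=4, F=3, G=2, H=4)
step 4: fire t2:  (A=1, B=5, C=3, D=2, E=4, F=3, G=2, H=4) → (A=1, B=6, C=3, D=2, E=4, F=3, G=2, H=6)

(A=1, B=6, C=3, D=2, E=4, F=3, G=2, H=6)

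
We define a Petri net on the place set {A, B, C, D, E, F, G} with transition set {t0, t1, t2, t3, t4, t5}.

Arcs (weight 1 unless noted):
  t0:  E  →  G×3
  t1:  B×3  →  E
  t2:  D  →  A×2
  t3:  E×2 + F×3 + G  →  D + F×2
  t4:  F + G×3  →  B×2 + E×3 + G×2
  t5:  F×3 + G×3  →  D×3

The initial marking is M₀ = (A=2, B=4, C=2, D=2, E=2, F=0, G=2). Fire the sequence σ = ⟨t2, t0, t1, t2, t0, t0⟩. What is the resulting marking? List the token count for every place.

step 1: fire t2:  (A=2, B=4, C=2, D=2, E=2, F=0, G=2) → (A=4, B=4, C=2, D=1, E=2, F=0, G=2)
step 2: fire t0:  (A=4, B=4, C=2, D=1, E=2, F=0, G=2) → (A=4, B=4, C=2, D=1, E=1, F=0, G=5)
step 3: fire t1:  (A=4, B=4, C=2, D=1, E=1, F=0, G=5) → (A=4, B=1, C=2, D=1, E=2, F=0, G=5)
step 4: fire t2:  (A=4, B=1, C=2, D=1, E=2, F=0, G=5) → (A=6, B=1, C=2, D=0, E=2, F=0, G=5)
step 5: fire t0:  (A=6, B=1, C=2, D=0, E=2, F=0, G=5) → (A=6, B=1, C=2, D=0, E=1, F=0, G=8)
step 6: fire t0:  (A=6, B=1, C=2, D=0, E=1, F=0, G=8) → (A=6, B=1, C=2, D=0, E=0, F=0, G=11)

(A=6, B=1, C=2, D=0, E=0, F=0, G=11)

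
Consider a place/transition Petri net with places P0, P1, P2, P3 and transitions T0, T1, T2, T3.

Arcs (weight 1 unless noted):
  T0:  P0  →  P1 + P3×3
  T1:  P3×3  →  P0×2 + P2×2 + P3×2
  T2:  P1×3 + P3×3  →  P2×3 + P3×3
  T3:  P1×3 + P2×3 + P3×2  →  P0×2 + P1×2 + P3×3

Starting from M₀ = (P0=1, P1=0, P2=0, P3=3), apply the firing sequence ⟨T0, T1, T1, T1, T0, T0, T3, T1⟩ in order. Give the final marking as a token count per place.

(P0=8, P1=2, P2=5, P3=9)

step 1: fire T0:  (P0=1, P1=0, P2=0, P3=3) → (P0=0, P1=1, P2=0, P3=6)
step 2: fire T1:  (P0=0, P1=1, P2=0, P3=6) → (P0=2, P1=1, P2=2, P3=5)
step 3: fire T1:  (P0=2, P1=1, P2=2, P3=5) → (P0=4, P1=1, P2=4, P3=4)
step 4: fire T1:  (P0=4, P1=1, P2=4, P3=4) → (P0=6, P1=1, P2=6, P3=3)
step 5: fire T0:  (P0=6, P1=1, P2=6, P3=3) → (P0=5, P1=2, P2=6, P3=6)
step 6: fire T0:  (P0=5, P1=2, P2=6, P3=6) → (P0=4, P1=3, P2=6, P3=9)
step 7: fire T3:  (P0=4, P1=3, P2=6, P3=9) → (P0=6, P1=2, P2=3, P3=10)
step 8: fire T1:  (P0=6, P1=2, P2=3, P3=10) → (P0=8, P1=2, P2=5, P3=9)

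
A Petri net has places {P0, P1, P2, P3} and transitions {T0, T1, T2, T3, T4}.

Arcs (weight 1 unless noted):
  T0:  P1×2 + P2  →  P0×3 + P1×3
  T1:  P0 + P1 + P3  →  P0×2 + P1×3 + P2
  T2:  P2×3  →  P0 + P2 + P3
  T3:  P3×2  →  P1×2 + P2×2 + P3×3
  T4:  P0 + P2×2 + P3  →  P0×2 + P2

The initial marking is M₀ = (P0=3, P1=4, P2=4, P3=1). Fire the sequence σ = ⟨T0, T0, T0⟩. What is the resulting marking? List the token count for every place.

(P0=12, P1=7, P2=1, P3=1)

step 1: fire T0:  (P0=3, P1=4, P2=4, P3=1) → (P0=6, P1=5, P2=3, P3=1)
step 2: fire T0:  (P0=6, P1=5, P2=3, P3=1) → (P0=9, P1=6, P2=2, P3=1)
step 3: fire T0:  (P0=9, P1=6, P2=2, P3=1) → (P0=12, P1=7, P2=1, P3=1)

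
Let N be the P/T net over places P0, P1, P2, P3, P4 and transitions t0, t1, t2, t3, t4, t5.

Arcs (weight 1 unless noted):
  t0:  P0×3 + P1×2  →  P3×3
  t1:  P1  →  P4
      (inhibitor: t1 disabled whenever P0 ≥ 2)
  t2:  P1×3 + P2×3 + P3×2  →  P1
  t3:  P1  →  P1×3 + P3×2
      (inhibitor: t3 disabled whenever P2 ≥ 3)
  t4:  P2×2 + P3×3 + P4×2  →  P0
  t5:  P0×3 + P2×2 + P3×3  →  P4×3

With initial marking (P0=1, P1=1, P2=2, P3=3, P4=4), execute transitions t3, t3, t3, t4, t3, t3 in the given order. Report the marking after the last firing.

step 1: fire t3:  (P0=1, P1=1, P2=2, P3=3, P4=4) → (P0=1, P1=3, P2=2, P3=5, P4=4)
step 2: fire t3:  (P0=1, P1=3, P2=2, P3=5, P4=4) → (P0=1, P1=5, P2=2, P3=7, P4=4)
step 3: fire t3:  (P0=1, P1=5, P2=2, P3=7, P4=4) → (P0=1, P1=7, P2=2, P3=9, P4=4)
step 4: fire t4:  (P0=1, P1=7, P2=2, P3=9, P4=4) → (P0=2, P1=7, P2=0, P3=6, P4=2)
step 5: fire t3:  (P0=2, P1=7, P2=0, P3=6, P4=2) → (P0=2, P1=9, P2=0, P3=8, P4=2)
step 6: fire t3:  (P0=2, P1=9, P2=0, P3=8, P4=2) → (P0=2, P1=11, P2=0, P3=10, P4=2)

(P0=2, P1=11, P2=0, P3=10, P4=2)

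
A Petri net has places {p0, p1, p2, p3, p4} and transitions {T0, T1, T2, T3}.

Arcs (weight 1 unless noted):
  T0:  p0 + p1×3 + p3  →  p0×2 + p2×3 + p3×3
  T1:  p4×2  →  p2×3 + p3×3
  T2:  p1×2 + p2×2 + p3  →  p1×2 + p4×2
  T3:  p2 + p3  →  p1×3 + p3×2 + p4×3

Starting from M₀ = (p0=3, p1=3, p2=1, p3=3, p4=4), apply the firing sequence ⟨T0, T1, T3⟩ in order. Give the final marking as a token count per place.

(p0=4, p1=3, p2=6, p3=9, p4=5)

step 1: fire T0:  (p0=3, p1=3, p2=1, p3=3, p4=4) → (p0=4, p1=0, p2=4, p3=5, p4=4)
step 2: fire T1:  (p0=4, p1=0, p2=4, p3=5, p4=4) → (p0=4, p1=0, p2=7, p3=8, p4=2)
step 3: fire T3:  (p0=4, p1=0, p2=7, p3=8, p4=2) → (p0=4, p1=3, p2=6, p3=9, p4=5)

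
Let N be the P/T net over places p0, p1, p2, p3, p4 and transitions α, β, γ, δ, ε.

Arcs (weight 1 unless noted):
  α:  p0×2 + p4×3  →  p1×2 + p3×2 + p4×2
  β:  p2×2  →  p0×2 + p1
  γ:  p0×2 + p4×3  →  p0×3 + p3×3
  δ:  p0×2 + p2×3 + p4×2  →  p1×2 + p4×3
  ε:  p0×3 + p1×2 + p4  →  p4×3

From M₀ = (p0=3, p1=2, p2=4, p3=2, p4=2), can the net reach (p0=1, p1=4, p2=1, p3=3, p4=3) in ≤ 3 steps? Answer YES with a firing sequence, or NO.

NO — not reachable within 3 firings

depth 0: 1 marking
depth 1: 4 markings reached so far
depth 2: 6 markings reached so far
depth 3: 9 markings reached so far
target is not among the 9 markings reachable within 3 steps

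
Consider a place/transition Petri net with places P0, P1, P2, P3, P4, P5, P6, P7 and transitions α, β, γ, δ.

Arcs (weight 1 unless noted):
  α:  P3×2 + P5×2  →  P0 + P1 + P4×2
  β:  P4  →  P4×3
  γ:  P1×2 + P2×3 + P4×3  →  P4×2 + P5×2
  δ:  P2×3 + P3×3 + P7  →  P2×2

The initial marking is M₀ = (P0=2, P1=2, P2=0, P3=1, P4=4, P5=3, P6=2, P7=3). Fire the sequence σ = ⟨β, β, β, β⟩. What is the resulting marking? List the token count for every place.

step 1: fire β:  (P0=2, P1=2, P2=0, P3=1, P4=4, P5=3, P6=2, P7=3) → (P0=2, P1=2, P2=0, P3=1, P4=6, P5=3, P6=2, P7=3)
step 2: fire β:  (P0=2, P1=2, P2=0, P3=1, P4=6, P5=3, P6=2, P7=3) → (P0=2, P1=2, P2=0, P3=1, P4=8, P5=3, P6=2, P7=3)
step 3: fire β:  (P0=2, P1=2, P2=0, P3=1, P4=8, P5=3, P6=2, P7=3) → (P0=2, P1=2, P2=0, P3=1, P4=10, P5=3, P6=2, P7=3)
step 4: fire β:  (P0=2, P1=2, P2=0, P3=1, P4=10, P5=3, P6=2, P7=3) → (P0=2, P1=2, P2=0, P3=1, P4=12, P5=3, P6=2, P7=3)

(P0=2, P1=2, P2=0, P3=1, P4=12, P5=3, P6=2, P7=3)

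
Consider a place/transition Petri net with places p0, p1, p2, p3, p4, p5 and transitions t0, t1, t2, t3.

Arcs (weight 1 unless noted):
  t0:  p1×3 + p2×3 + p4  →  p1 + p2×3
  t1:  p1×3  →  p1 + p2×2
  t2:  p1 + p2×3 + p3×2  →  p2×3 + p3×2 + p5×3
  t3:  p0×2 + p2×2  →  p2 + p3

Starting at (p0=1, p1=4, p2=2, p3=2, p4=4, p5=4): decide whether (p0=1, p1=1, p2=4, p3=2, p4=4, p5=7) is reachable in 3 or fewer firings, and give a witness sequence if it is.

YES — reachable via ⟨t1, t2⟩ (2 firings)

step 1: fire t1:  (p0=1, p1=4, p2=2, p3=2, p4=4, p5=4) → (p0=1, p1=2, p2=4, p3=2, p4=4, p5=4)
step 2: fire t2:  (p0=1, p1=2, p2=4, p3=2, p4=4, p5=4) → (p0=1, p1=1, p2=4, p3=2, p4=4, p5=7)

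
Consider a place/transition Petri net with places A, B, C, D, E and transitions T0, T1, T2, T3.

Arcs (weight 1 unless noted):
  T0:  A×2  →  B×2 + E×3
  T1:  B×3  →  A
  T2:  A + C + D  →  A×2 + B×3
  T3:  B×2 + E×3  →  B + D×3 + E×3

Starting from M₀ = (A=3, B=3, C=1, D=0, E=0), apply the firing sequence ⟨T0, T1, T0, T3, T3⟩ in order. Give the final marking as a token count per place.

step 1: fire T0:  (A=3, B=3, C=1, D=0, E=0) → (A=1, B=5, C=1, D=0, E=3)
step 2: fire T1:  (A=1, B=5, C=1, D=0, E=3) → (A=2, B=2, C=1, D=0, E=3)
step 3: fire T0:  (A=2, B=2, C=1, D=0, E=3) → (A=0, B=4, C=1, D=0, E=6)
step 4: fire T3:  (A=0, B=4, C=1, D=0, E=6) → (A=0, B=3, C=1, D=3, E=6)
step 5: fire T3:  (A=0, B=3, C=1, D=3, E=6) → (A=0, B=2, C=1, D=6, E=6)

(A=0, B=2, C=1, D=6, E=6)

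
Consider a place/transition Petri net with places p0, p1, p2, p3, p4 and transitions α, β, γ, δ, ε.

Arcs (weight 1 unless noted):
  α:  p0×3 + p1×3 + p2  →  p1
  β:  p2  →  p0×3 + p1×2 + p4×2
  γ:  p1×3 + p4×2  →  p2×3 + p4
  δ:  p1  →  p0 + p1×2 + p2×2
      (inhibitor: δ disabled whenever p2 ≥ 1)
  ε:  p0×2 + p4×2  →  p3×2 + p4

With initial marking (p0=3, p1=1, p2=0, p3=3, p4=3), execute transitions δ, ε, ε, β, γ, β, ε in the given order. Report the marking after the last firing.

(p0=4, p1=3, p2=3, p3=9, p4=3)

step 1: fire δ:  (p0=3, p1=1, p2=0, p3=3, p4=3) → (p0=4, p1=2, p2=2, p3=3, p4=3)
step 2: fire ε:  (p0=4, p1=2, p2=2, p3=3, p4=3) → (p0=2, p1=2, p2=2, p3=5, p4=2)
step 3: fire ε:  (p0=2, p1=2, p2=2, p3=5, p4=2) → (p0=0, p1=2, p2=2, p3=7, p4=1)
step 4: fire β:  (p0=0, p1=2, p2=2, p3=7, p4=1) → (p0=3, p1=4, p2=1, p3=7, p4=3)
step 5: fire γ:  (p0=3, p1=4, p2=1, p3=7, p4=3) → (p0=3, p1=1, p2=4, p3=7, p4=2)
step 6: fire β:  (p0=3, p1=1, p2=4, p3=7, p4=2) → (p0=6, p1=3, p2=3, p3=7, p4=4)
step 7: fire ε:  (p0=6, p1=3, p2=3, p3=7, p4=4) → (p0=4, p1=3, p2=3, p3=9, p4=3)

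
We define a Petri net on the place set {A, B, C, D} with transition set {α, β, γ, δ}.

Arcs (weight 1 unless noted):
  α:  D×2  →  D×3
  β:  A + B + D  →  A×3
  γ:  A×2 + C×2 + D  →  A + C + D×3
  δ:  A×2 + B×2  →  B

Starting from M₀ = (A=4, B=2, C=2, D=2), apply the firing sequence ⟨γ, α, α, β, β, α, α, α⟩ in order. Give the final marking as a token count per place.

step 1: fire γ:  (A=4, B=2, C=2, D=2) → (A=3, B=2, C=1, D=4)
step 2: fire α:  (A=3, B=2, C=1, D=4) → (A=3, B=2, C=1, D=5)
step 3: fire α:  (A=3, B=2, C=1, D=5) → (A=3, B=2, C=1, D=6)
step 4: fire β:  (A=3, B=2, C=1, D=6) → (A=5, B=1, C=1, D=5)
step 5: fire β:  (A=5, B=1, C=1, D=5) → (A=7, B=0, C=1, D=4)
step 6: fire α:  (A=7, B=0, C=1, D=4) → (A=7, B=0, C=1, D=5)
step 7: fire α:  (A=7, B=0, C=1, D=5) → (A=7, B=0, C=1, D=6)
step 8: fire α:  (A=7, B=0, C=1, D=6) → (A=7, B=0, C=1, D=7)

(A=7, B=0, C=1, D=7)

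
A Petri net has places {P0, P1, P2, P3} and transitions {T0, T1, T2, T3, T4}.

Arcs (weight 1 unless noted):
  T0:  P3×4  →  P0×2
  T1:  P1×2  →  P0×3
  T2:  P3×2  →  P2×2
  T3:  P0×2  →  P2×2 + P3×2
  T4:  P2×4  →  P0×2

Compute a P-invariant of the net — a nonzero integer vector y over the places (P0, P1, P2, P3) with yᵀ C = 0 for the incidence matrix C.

Incidence matrix C (rows=places, cols=transitions):
       T0   T1   T2   T3   T4
   P0   2    3    0   -2    2
   P1   0   -2    0    0    0
   P2   0    0    2    2   -4
   P3  -4    0   -2    2    0

Candidate y = [2, 3, 1, 1]; check y·C column-wise:
  col T0: 2·2 + 3·0 + 1·0 + 1·-4 = 0
  col T1: 2·3 + 3·-2 + 1·0 + 1·0 = 0
  col T2: 2·0 + 3·0 + 1·2 + 1·-2 = 0
  col T3: 2·-2 + 3·0 + 1·2 + 1·2 = 0
  col T4: 2·2 + 3·0 + 1·-4 + 1·0 = 0

y = (P0:2, P1:3, P2:1, P3:1)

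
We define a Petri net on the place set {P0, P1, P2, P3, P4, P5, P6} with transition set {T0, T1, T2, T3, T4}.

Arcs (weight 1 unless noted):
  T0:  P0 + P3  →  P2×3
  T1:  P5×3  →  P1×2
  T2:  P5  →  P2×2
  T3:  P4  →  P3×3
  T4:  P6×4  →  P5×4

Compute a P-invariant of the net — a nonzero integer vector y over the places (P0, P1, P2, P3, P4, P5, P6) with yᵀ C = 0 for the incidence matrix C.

Incidence matrix C (rows=places, cols=transitions):
       T0   T1   T2   T3   T4
   P0  -1    0    0    0    0
   P1   0    2    0    0    0
   P2   3    0    2    0    0
   P3  -1    0    0    3    0
   P4   0    0    0   -1    0
   P5   0   -3   -1    0    4
   P6   0    0    0    0   -4

Candidate y = [1, 0, 0, -1, -3, 0, 0]; check y·C column-wise:
  col T0: 1·-1 + 0·3 + -1·-1 + -3·0 = 0
  col T1: 1·0 + 0·2 + -1·0 + -3·0 + 0·-3 = 0
  col T2: 1·0 + 0·2 + -1·0 + -3·0 + 0·-1 = 0
  col T3: 1·0 + -1·3 + -3·-1 = 0
  col T4: 1·0 + -1·0 + -3·0 + 0·4 + 0·-4 = 0

y = (P0:1, P1:0, P2:0, P3:-1, P4:-3, P5:0, P6:0)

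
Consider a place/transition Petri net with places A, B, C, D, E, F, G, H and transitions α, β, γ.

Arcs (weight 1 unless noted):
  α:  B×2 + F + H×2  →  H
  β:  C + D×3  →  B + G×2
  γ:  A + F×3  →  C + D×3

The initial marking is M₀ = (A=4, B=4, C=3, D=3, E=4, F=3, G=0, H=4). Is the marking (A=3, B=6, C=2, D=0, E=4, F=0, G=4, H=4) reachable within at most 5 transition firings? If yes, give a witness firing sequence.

step 1: fire β:  (A=4, B=4, C=3, D=3, E=4, F=3, G=0, H=4) → (A=4, B=5, C=2, D=0, E=4, F=3, G=2, H=4)
step 2: fire γ:  (A=4, B=5, C=2, D=0, E=4, F=3, G=2, H=4) → (A=3, B=5, C=3, D=3, E=4, F=0, G=2, H=4)
step 3: fire β:  (A=3, B=5, C=3, D=3, E=4, F=0, G=2, H=4) → (A=3, B=6, C=2, D=0, E=4, F=0, G=4, H=4)

YES — reachable via ⟨β, γ, β⟩ (3 firings)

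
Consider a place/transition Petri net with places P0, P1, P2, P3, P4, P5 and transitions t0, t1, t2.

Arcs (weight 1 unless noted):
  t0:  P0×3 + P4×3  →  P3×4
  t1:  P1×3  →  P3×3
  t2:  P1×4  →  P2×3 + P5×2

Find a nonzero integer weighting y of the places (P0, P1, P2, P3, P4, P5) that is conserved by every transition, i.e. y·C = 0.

Incidence matrix C (rows=places, cols=transitions):
       t0   t1   t2
   P0  -3    0    0
   P1   0   -3   -4
   P2   0    0    3
   P3   4    3    0
   P4  -3    0    0
   P5   0    0    2

Candidate y = [4, 3, 4, 3, 0, 0]; check y·C column-wise:
  col t0: 4·-3 + 3·0 + 4·0 + 3·4 + 0·-3 = 0
  col t1: 4·0 + 3·-3 + 4·0 + 3·3 = 0
  col t2: 4·0 + 3·-4 + 4·3 + 3·0 + 0·2 = 0

y = (P0:4, P1:3, P2:4, P3:3, P4:0, P5:0)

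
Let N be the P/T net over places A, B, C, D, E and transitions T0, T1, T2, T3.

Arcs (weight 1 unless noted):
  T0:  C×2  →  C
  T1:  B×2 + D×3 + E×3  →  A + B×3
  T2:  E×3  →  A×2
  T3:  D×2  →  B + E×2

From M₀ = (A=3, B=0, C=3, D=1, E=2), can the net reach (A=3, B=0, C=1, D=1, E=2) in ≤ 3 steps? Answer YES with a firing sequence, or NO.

YES — reachable via ⟨T0, T0⟩ (2 firings)

step 1: fire T0:  (A=3, B=0, C=3, D=1, E=2) → (A=3, B=0, C=2, D=1, E=2)
step 2: fire T0:  (A=3, B=0, C=2, D=1, E=2) → (A=3, B=0, C=1, D=1, E=2)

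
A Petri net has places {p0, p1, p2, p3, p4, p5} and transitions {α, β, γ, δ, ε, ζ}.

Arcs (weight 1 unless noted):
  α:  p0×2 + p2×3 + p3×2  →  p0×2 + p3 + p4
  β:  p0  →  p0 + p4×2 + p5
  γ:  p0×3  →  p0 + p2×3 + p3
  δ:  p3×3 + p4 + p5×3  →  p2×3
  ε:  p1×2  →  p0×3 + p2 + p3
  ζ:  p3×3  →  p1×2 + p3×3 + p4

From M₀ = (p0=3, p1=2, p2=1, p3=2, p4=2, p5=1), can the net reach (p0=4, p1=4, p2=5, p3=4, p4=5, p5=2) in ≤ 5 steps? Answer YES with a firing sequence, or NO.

NO — not reachable within 5 firings

depth 0: 1 marking
depth 1: 4 markings reached so far
depth 2: 10 markings reached so far
depth 3: 22 markings reached so far
depth 4: 45 markings reached so far
depth 5: 84 markings reached so far
target is not among the 84 markings reachable within 5 steps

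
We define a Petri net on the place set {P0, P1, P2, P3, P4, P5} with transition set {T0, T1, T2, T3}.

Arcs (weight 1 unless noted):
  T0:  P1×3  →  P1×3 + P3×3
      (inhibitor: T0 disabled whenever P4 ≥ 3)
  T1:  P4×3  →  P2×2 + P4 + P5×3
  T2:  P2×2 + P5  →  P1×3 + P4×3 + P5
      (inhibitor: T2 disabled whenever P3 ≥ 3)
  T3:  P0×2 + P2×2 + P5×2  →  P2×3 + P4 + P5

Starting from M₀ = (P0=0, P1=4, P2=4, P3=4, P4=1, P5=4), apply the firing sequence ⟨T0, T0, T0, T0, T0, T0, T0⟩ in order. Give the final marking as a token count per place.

(P0=0, P1=4, P2=4, P3=25, P4=1, P5=4)

step 1: fire T0:  (P0=0, P1=4, P2=4, P3=4, P4=1, P5=4) → (P0=0, P1=4, P2=4, P3=7, P4=1, P5=4)
step 2: fire T0:  (P0=0, P1=4, P2=4, P3=7, P4=1, P5=4) → (P0=0, P1=4, P2=4, P3=10, P4=1, P5=4)
step 3: fire T0:  (P0=0, P1=4, P2=4, P3=10, P4=1, P5=4) → (P0=0, P1=4, P2=4, P3=13, P4=1, P5=4)
step 4: fire T0:  (P0=0, P1=4, P2=4, P3=13, P4=1, P5=4) → (P0=0, P1=4, P2=4, P3=16, P4=1, P5=4)
step 5: fire T0:  (P0=0, P1=4, P2=4, P3=16, P4=1, P5=4) → (P0=0, P1=4, P2=4, P3=19, P4=1, P5=4)
step 6: fire T0:  (P0=0, P1=4, P2=4, P3=19, P4=1, P5=4) → (P0=0, P1=4, P2=4, P3=22, P4=1, P5=4)
step 7: fire T0:  (P0=0, P1=4, P2=4, P3=22, P4=1, P5=4) → (P0=0, P1=4, P2=4, P3=25, P4=1, P5=4)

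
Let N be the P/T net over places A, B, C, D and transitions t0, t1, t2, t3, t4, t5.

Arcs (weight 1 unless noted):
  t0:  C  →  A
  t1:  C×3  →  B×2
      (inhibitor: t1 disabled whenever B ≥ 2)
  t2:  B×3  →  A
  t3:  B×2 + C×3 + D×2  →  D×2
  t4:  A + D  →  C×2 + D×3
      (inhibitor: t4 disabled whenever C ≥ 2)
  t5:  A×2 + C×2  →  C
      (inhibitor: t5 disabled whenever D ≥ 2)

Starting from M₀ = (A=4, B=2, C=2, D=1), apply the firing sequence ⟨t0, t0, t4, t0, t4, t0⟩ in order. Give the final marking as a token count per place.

(A=6, B=2, C=2, D=5)

step 1: fire t0:  (A=4, B=2, C=2, D=1) → (A=5, B=2, C=1, D=1)
step 2: fire t0:  (A=5, B=2, C=1, D=1) → (A=6, B=2, C=0, D=1)
step 3: fire t4:  (A=6, B=2, C=0, D=1) → (A=5, B=2, C=2, D=3)
step 4: fire t0:  (A=5, B=2, C=2, D=3) → (A=6, B=2, C=1, D=3)
step 5: fire t4:  (A=6, B=2, C=1, D=3) → (A=5, B=2, C=3, D=5)
step 6: fire t0:  (A=5, B=2, C=3, D=5) → (A=6, B=2, C=2, D=5)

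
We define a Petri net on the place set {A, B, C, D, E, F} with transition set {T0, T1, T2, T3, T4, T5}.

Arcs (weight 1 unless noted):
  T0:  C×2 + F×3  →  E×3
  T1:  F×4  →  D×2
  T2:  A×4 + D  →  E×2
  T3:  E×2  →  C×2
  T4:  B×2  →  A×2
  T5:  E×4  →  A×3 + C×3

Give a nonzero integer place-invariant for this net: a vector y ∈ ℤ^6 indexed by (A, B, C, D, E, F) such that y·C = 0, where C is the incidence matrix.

y = (A:1, B:1, C:3, D:2, E:3, F:1)

Incidence matrix C (rows=places, cols=transitions):
       T0   T1   T2   T3   T4   T5
    A   0    0   -4    0    2    3
    B   0    0    0    0   -2    0
    C  -2    0    0    2    0    3
    D   0    2   -1    0    0    0
    E   3    0    2   -2    0   -4
    F  -3   -4    0    0    0    0

Candidate y = [1, 1, 3, 2, 3, 1]; check y·C column-wise:
  col T0: 1·0 + 1·0 + 3·-2 + 2·0 + 3·3 + 1·-3 = 0
  col T1: 1·0 + 1·0 + 3·0 + 2·2 + 3·0 + 1·-4 = 0
  col T2: 1·-4 + 1·0 + 3·0 + 2·-1 + 3·2 + 1·0 = 0
  col T3: 1·0 + 1·0 + 3·2 + 2·0 + 3·-2 + 1·0 = 0
  col T4: 1·2 + 1·-2 + 3·0 + 2·0 + 3·0 + 1·0 = 0
  col T5: 1·3 + 1·0 + 3·3 + 2·0 + 3·-4 + 1·0 = 0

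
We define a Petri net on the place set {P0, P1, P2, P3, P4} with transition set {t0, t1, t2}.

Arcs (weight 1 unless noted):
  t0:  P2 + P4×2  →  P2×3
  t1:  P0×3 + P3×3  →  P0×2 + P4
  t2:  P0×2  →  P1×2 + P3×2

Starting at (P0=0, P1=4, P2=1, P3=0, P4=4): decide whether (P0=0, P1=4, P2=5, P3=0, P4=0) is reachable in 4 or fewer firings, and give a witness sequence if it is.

step 1: fire t0:  (P0=0, P1=4, P2=1, P3=0, P4=4) → (P0=0, P1=4, P2=3, P3=0, P4=2)
step 2: fire t0:  (P0=0, P1=4, P2=3, P3=0, P4=2) → (P0=0, P1=4, P2=5, P3=0, P4=0)

YES — reachable via ⟨t0, t0⟩ (2 firings)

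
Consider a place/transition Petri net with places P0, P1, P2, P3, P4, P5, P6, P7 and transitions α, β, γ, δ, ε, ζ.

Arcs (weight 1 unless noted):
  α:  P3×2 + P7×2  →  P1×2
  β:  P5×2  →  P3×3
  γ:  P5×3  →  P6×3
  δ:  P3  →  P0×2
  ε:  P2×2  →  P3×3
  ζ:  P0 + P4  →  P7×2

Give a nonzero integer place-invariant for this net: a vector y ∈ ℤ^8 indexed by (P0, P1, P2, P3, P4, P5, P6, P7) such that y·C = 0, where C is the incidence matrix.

y = (P0:1, P1:2, P2:3, P3:2, P4:-1, P5:3, P6:3, P7:0)

Incidence matrix C (rows=places, cols=transitions):
        α    β    γ    δ    ε    ζ
   P0   0    0    0    2    0   -1
   P1   2    0    0    0    0    0
   P2   0    0    0    0   -2    0
   P3  -2    3    0   -1    3    0
   P4   0    0    0    0    0   -1
   P5   0   -2   -3    0    0    0
   P6   0    0    3    0    0    0
   P7  -2    0    0    0    0    2

Candidate y = [1, 2, 3, 2, -1, 3, 3, 0]; check y·C column-wise:
  col α: 1·0 + 2·2 + 3·0 + 2·-2 + -1·0 + 3·0 + 3·0 + 0·-2 = 0
  col β: 1·0 + 2·0 + 3·0 + 2·3 + -1·0 + 3·-2 + 3·0 = 0
  col γ: 1·0 + 2·0 + 3·0 + 2·0 + -1·0 + 3·-3 + 3·3 = 0
  col δ: 1·2 + 2·0 + 3·0 + 2·-1 + -1·0 + 3·0 + 3·0 = 0
  col ε: 1·0 + 2·0 + 3·-2 + 2·3 + -1·0 + 3·0 + 3·0 = 0
  col ζ: 1·-1 + 2·0 + 3·0 + 2·0 + -1·-1 + 3·0 + 3·0 + 0·2 = 0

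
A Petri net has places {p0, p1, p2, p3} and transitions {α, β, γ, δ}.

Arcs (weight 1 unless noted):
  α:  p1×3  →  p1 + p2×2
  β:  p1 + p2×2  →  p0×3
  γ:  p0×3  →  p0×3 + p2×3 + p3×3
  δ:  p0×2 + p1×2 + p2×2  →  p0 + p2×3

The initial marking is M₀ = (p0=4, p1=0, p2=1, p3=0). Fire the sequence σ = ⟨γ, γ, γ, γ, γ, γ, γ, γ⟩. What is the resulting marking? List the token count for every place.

step 1: fire γ:  (p0=4, p1=0, p2=1, p3=0) → (p0=4, p1=0, p2=4, p3=3)
step 2: fire γ:  (p0=4, p1=0, p2=4, p3=3) → (p0=4, p1=0, p2=7, p3=6)
step 3: fire γ:  (p0=4, p1=0, p2=7, p3=6) → (p0=4, p1=0, p2=10, p3=9)
step 4: fire γ:  (p0=4, p1=0, p2=10, p3=9) → (p0=4, p1=0, p2=13, p3=12)
step 5: fire γ:  (p0=4, p1=0, p2=13, p3=12) → (p0=4, p1=0, p2=16, p3=15)
step 6: fire γ:  (p0=4, p1=0, p2=16, p3=15) → (p0=4, p1=0, p2=19, p3=18)
step 7: fire γ:  (p0=4, p1=0, p2=19, p3=18) → (p0=4, p1=0, p2=22, p3=21)
step 8: fire γ:  (p0=4, p1=0, p2=22, p3=21) → (p0=4, p1=0, p2=25, p3=24)

(p0=4, p1=0, p2=25, p3=24)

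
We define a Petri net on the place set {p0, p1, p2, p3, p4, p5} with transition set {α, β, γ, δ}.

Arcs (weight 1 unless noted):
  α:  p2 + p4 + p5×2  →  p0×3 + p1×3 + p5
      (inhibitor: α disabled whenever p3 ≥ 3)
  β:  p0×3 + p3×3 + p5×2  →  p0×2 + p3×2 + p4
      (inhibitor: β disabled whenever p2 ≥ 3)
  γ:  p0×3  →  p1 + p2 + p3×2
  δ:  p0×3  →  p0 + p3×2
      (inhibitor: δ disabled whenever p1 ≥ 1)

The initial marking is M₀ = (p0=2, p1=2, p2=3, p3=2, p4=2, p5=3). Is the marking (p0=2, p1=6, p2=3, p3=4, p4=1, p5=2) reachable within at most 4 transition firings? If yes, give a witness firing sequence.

YES — reachable via ⟨α, γ⟩ (2 firings)

step 1: fire α:  (p0=2, p1=2, p2=3, p3=2, p4=2, p5=3) → (p0=5, p1=5, p2=2, p3=2, p4=1, p5=2)
step 2: fire γ:  (p0=5, p1=5, p2=2, p3=2, p4=1, p5=2) → (p0=2, p1=6, p2=3, p3=4, p4=1, p5=2)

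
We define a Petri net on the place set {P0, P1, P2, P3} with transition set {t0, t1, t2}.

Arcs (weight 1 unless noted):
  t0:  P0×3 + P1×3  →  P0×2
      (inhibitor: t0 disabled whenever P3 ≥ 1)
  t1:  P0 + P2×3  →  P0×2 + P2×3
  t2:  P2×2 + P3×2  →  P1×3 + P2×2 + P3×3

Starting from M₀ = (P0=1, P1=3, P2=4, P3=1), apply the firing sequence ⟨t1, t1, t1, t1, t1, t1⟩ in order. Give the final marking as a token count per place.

(P0=7, P1=3, P2=4, P3=1)

step 1: fire t1:  (P0=1, P1=3, P2=4, P3=1) → (P0=2, P1=3, P2=4, P3=1)
step 2: fire t1:  (P0=2, P1=3, P2=4, P3=1) → (P0=3, P1=3, P2=4, P3=1)
step 3: fire t1:  (P0=3, P1=3, P2=4, P3=1) → (P0=4, P1=3, P2=4, P3=1)
step 4: fire t1:  (P0=4, P1=3, P2=4, P3=1) → (P0=5, P1=3, P2=4, P3=1)
step 5: fire t1:  (P0=5, P1=3, P2=4, P3=1) → (P0=6, P1=3, P2=4, P3=1)
step 6: fire t1:  (P0=6, P1=3, P2=4, P3=1) → (P0=7, P1=3, P2=4, P3=1)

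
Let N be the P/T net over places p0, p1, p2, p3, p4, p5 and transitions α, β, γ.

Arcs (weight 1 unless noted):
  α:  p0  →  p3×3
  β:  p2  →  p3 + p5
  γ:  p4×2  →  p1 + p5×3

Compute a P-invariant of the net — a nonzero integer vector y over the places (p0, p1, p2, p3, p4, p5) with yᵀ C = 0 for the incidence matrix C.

y = (p0:3, p1:0, p2:1, p3:1, p4:0, p5:0)

Incidence matrix C (rows=places, cols=transitions):
        α    β    γ
   p0  -1    0    0
   p1   0    0    1
   p2   0   -1    0
   p3   3    1    0
   p4   0    0   -2
   p5   0    1    3

Candidate y = [3, 0, 1, 1, 0, 0]; check y·C column-wise:
  col α: 3·-1 + 1·0 + 1·3 = 0
  col β: 3·0 + 1·-1 + 1·1 + 0·1 = 0
  col γ: 3·0 + 0·1 + 1·0 + 1·0 + 0·-2 + 0·3 = 0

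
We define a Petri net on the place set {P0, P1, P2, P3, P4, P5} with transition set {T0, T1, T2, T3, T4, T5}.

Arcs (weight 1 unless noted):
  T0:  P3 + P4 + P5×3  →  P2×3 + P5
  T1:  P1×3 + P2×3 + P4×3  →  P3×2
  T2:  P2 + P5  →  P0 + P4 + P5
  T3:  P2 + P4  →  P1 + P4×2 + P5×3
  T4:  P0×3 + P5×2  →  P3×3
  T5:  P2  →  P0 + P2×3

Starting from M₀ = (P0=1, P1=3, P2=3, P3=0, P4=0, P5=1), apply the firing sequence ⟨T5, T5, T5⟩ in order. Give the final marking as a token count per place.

(P0=4, P1=3, P2=9, P3=0, P4=0, P5=1)

step 1: fire T5:  (P0=1, P1=3, P2=3, P3=0, P4=0, P5=1) → (P0=2, P1=3, P2=5, P3=0, P4=0, P5=1)
step 2: fire T5:  (P0=2, P1=3, P2=5, P3=0, P4=0, P5=1) → (P0=3, P1=3, P2=7, P3=0, P4=0, P5=1)
step 3: fire T5:  (P0=3, P1=3, P2=7, P3=0, P4=0, P5=1) → (P0=4, P1=3, P2=9, P3=0, P4=0, P5=1)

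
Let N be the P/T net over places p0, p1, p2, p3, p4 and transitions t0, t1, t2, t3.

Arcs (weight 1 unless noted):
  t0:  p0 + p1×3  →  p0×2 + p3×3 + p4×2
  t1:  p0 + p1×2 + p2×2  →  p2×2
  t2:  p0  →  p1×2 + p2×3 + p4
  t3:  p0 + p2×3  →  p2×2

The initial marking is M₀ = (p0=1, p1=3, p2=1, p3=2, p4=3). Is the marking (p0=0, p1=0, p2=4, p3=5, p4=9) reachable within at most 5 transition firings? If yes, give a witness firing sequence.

NO — not reachable within 5 firings

depth 0: 1 marking
depth 1: 3 markings reached so far
depth 2: 4 markings reached so far
depth 3: 7 markings reached so far
depth 4: 7 markings reached so far
(frontier empty at depth 4; search complete)
target is not among the 7 markings reachable within 5 steps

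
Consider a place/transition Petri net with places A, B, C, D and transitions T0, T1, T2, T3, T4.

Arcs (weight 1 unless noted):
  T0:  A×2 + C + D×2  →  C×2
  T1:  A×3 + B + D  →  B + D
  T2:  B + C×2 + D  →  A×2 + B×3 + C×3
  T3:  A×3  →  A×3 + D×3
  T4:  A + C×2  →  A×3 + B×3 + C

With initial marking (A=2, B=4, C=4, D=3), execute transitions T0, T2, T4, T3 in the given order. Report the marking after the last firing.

(A=4, B=9, C=5, D=3)

step 1: fire T0:  (A=2, B=4, C=4, D=3) → (A=0, B=4, C=5, D=1)
step 2: fire T2:  (A=0, B=4, C=5, D=1) → (A=2, B=6, C=6, D=0)
step 3: fire T4:  (A=2, B=6, C=6, D=0) → (A=4, B=9, C=5, D=0)
step 4: fire T3:  (A=4, B=9, C=5, D=0) → (A=4, B=9, C=5, D=3)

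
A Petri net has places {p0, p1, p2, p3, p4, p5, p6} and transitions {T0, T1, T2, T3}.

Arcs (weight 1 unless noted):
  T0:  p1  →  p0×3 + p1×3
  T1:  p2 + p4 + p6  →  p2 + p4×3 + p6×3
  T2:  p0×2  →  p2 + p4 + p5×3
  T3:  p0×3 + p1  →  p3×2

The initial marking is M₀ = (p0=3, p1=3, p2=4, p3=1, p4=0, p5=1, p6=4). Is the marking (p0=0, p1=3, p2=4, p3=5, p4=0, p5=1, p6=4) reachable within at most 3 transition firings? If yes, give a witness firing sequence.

step 1: fire T0:  (p0=3, p1=3, p2=4, p3=1, p4=0, p5=1, p6=4) → (p0=6, p1=5, p2=4, p3=1, p4=0, p5=1, p6=4)
step 2: fire T3:  (p0=6, p1=5, p2=4, p3=1, p4=0, p5=1, p6=4) → (p0=3, p1=4, p2=4, p3=3, p4=0, p5=1, p6=4)
step 3: fire T3:  (p0=3, p1=4, p2=4, p3=3, p4=0, p5=1, p6=4) → (p0=0, p1=3, p2=4, p3=5, p4=0, p5=1, p6=4)

YES — reachable via ⟨T0, T3, T3⟩ (3 firings)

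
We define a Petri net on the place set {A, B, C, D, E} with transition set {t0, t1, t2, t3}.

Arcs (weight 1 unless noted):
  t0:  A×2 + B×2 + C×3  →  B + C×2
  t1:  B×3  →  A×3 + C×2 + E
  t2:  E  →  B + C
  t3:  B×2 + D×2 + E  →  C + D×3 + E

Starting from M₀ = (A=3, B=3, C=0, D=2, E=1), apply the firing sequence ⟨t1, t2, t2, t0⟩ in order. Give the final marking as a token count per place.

step 1: fire t1:  (A=3, B=3, C=0, D=2, E=1) → (A=6, B=0, C=2, D=2, E=2)
step 2: fire t2:  (A=6, B=0, C=2, D=2, E=2) → (A=6, B=1, C=3, D=2, E=1)
step 3: fire t2:  (A=6, B=1, C=3, D=2, E=1) → (A=6, B=2, C=4, D=2, E=0)
step 4: fire t0:  (A=6, B=2, C=4, D=2, E=0) → (A=4, B=1, C=3, D=2, E=0)

(A=4, B=1, C=3, D=2, E=0)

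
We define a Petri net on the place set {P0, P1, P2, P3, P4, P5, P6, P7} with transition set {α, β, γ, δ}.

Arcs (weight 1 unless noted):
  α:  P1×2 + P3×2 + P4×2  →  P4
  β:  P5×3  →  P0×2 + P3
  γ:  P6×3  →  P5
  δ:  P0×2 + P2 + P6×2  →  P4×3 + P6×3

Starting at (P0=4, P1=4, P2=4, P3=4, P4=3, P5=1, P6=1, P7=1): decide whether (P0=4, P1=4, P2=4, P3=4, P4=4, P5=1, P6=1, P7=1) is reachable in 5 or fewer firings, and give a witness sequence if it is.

depth 0: 1 marking
depth 1: 2 markings reached so far
depth 2: 3 markings reached so far
depth 3: 3 markings reached so far
(frontier empty at depth 3; search complete)
target is not among the 3 markings reachable within 5 steps

NO — not reachable within 5 firings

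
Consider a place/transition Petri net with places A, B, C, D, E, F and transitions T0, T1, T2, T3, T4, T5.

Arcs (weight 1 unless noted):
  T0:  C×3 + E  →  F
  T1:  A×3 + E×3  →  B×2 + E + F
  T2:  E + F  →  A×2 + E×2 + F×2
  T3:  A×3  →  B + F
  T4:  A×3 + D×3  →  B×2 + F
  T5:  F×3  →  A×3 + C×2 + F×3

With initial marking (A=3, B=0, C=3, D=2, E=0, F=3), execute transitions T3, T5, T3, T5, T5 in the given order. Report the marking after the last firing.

(A=6, B=2, C=9, D=2, E=0, F=5)

step 1: fire T3:  (A=3, B=0, C=3, D=2, E=0, F=3) → (A=0, B=1, C=3, D=2, E=0, F=4)
step 2: fire T5:  (A=0, B=1, C=3, D=2, E=0, F=4) → (A=3, B=1, C=5, D=2, E=0, F=4)
step 3: fire T3:  (A=3, B=1, C=5, D=2, E=0, F=4) → (A=0, B=2, C=5, D=2, E=0, F=5)
step 4: fire T5:  (A=0, B=2, C=5, D=2, E=0, F=5) → (A=3, B=2, C=7, D=2, E=0, F=5)
step 5: fire T5:  (A=3, B=2, C=7, D=2, E=0, F=5) → (A=6, B=2, C=9, D=2, E=0, F=5)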